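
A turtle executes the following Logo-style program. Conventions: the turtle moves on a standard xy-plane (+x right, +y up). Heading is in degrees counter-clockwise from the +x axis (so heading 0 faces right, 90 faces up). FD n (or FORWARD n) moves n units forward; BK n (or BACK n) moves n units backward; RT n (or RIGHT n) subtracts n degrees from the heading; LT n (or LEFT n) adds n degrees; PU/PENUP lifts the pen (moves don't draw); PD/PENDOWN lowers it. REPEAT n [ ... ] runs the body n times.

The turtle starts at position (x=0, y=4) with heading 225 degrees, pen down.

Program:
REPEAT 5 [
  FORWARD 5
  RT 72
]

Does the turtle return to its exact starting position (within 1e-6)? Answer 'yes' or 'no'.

Answer: yes

Derivation:
Executing turtle program step by step:
Start: pos=(0,4), heading=225, pen down
REPEAT 5 [
  -- iteration 1/5 --
  FD 5: (0,4) -> (-3.536,0.464) [heading=225, draw]
  RT 72: heading 225 -> 153
  -- iteration 2/5 --
  FD 5: (-3.536,0.464) -> (-7.991,2.734) [heading=153, draw]
  RT 72: heading 153 -> 81
  -- iteration 3/5 --
  FD 5: (-7.991,2.734) -> (-7.208,7.673) [heading=81, draw]
  RT 72: heading 81 -> 9
  -- iteration 4/5 --
  FD 5: (-7.208,7.673) -> (-2.27,8.455) [heading=9, draw]
  RT 72: heading 9 -> 297
  -- iteration 5/5 --
  FD 5: (-2.27,8.455) -> (0,4) [heading=297, draw]
  RT 72: heading 297 -> 225
]
Final: pos=(0,4), heading=225, 5 segment(s) drawn

Start position: (0, 4)
Final position: (0, 4)
Distance = 0; < 1e-6 -> CLOSED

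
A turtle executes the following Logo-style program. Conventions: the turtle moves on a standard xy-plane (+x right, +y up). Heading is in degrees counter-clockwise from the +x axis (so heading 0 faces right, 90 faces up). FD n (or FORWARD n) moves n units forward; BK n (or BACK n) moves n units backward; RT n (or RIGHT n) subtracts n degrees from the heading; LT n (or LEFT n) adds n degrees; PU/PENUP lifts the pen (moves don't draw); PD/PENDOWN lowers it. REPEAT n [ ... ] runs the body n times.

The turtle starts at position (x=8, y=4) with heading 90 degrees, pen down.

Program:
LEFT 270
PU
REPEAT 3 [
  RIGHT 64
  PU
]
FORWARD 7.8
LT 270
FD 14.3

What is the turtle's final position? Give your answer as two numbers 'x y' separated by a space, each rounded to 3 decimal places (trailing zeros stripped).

Executing turtle program step by step:
Start: pos=(8,4), heading=90, pen down
LT 270: heading 90 -> 0
PU: pen up
REPEAT 3 [
  -- iteration 1/3 --
  RT 64: heading 0 -> 296
  PU: pen up
  -- iteration 2/3 --
  RT 64: heading 296 -> 232
  PU: pen up
  -- iteration 3/3 --
  RT 64: heading 232 -> 168
  PU: pen up
]
FD 7.8: (8,4) -> (0.37,5.622) [heading=168, move]
LT 270: heading 168 -> 78
FD 14.3: (0.37,5.622) -> (3.344,19.609) [heading=78, move]
Final: pos=(3.344,19.609), heading=78, 0 segment(s) drawn

Answer: 3.344 19.609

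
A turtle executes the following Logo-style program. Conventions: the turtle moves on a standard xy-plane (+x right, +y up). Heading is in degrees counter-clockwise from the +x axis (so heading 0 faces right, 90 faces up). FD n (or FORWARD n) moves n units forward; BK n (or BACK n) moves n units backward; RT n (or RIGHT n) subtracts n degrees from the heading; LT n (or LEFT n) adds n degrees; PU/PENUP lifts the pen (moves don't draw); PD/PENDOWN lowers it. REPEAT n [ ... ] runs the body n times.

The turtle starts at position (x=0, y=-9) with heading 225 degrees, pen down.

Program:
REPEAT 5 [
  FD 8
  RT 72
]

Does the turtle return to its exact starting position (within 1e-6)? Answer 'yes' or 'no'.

Executing turtle program step by step:
Start: pos=(0,-9), heading=225, pen down
REPEAT 5 [
  -- iteration 1/5 --
  FD 8: (0,-9) -> (-5.657,-14.657) [heading=225, draw]
  RT 72: heading 225 -> 153
  -- iteration 2/5 --
  FD 8: (-5.657,-14.657) -> (-12.785,-11.025) [heading=153, draw]
  RT 72: heading 153 -> 81
  -- iteration 3/5 --
  FD 8: (-12.785,-11.025) -> (-11.533,-3.123) [heading=81, draw]
  RT 72: heading 81 -> 9
  -- iteration 4/5 --
  FD 8: (-11.533,-3.123) -> (-3.632,-1.872) [heading=9, draw]
  RT 72: heading 9 -> 297
  -- iteration 5/5 --
  FD 8: (-3.632,-1.872) -> (0,-9) [heading=297, draw]
  RT 72: heading 297 -> 225
]
Final: pos=(0,-9), heading=225, 5 segment(s) drawn

Start position: (0, -9)
Final position: (0, -9)
Distance = 0; < 1e-6 -> CLOSED

Answer: yes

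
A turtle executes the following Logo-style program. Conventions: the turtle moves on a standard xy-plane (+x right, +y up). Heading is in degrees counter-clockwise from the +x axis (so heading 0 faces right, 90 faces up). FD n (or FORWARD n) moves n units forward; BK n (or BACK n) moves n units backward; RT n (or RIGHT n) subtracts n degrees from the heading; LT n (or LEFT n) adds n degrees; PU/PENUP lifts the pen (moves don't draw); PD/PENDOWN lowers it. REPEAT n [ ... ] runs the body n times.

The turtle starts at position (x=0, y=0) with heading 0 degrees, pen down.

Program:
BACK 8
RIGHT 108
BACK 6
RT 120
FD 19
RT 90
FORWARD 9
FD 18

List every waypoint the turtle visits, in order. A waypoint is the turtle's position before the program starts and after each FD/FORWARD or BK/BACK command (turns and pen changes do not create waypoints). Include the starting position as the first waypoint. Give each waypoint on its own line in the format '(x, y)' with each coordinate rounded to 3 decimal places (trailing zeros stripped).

Executing turtle program step by step:
Start: pos=(0,0), heading=0, pen down
BK 8: (0,0) -> (-8,0) [heading=0, draw]
RT 108: heading 0 -> 252
BK 6: (-8,0) -> (-6.146,5.706) [heading=252, draw]
RT 120: heading 252 -> 132
FD 19: (-6.146,5.706) -> (-18.859,19.826) [heading=132, draw]
RT 90: heading 132 -> 42
FD 9: (-18.859,19.826) -> (-12.171,25.848) [heading=42, draw]
FD 18: (-12.171,25.848) -> (1.206,37.893) [heading=42, draw]
Final: pos=(1.206,37.893), heading=42, 5 segment(s) drawn
Waypoints (6 total):
(0, 0)
(-8, 0)
(-6.146, 5.706)
(-18.859, 19.826)
(-12.171, 25.848)
(1.206, 37.893)

Answer: (0, 0)
(-8, 0)
(-6.146, 5.706)
(-18.859, 19.826)
(-12.171, 25.848)
(1.206, 37.893)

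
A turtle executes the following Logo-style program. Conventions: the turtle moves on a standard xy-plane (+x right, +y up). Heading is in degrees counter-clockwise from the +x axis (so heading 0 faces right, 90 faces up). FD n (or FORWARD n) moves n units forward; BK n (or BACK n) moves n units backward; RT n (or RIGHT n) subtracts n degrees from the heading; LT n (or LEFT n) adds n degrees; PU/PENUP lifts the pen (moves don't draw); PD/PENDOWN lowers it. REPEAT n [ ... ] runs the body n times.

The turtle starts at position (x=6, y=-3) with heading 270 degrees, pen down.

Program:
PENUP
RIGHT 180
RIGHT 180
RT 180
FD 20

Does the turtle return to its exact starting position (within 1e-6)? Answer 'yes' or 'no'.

Executing turtle program step by step:
Start: pos=(6,-3), heading=270, pen down
PU: pen up
RT 180: heading 270 -> 90
RT 180: heading 90 -> 270
RT 180: heading 270 -> 90
FD 20: (6,-3) -> (6,17) [heading=90, move]
Final: pos=(6,17), heading=90, 0 segment(s) drawn

Start position: (6, -3)
Final position: (6, 17)
Distance = 20; >= 1e-6 -> NOT closed

Answer: no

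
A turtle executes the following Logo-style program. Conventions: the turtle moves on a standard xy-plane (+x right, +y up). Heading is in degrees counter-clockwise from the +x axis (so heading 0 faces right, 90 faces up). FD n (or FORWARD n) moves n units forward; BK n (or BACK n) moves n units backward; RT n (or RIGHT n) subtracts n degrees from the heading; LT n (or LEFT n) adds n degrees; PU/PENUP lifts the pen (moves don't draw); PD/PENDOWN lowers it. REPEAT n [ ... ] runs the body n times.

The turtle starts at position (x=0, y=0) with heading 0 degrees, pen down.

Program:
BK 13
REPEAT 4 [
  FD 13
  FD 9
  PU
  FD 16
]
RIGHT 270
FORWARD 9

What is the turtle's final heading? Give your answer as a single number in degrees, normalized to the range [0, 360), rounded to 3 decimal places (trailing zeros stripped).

Answer: 90

Derivation:
Executing turtle program step by step:
Start: pos=(0,0), heading=0, pen down
BK 13: (0,0) -> (-13,0) [heading=0, draw]
REPEAT 4 [
  -- iteration 1/4 --
  FD 13: (-13,0) -> (0,0) [heading=0, draw]
  FD 9: (0,0) -> (9,0) [heading=0, draw]
  PU: pen up
  FD 16: (9,0) -> (25,0) [heading=0, move]
  -- iteration 2/4 --
  FD 13: (25,0) -> (38,0) [heading=0, move]
  FD 9: (38,0) -> (47,0) [heading=0, move]
  PU: pen up
  FD 16: (47,0) -> (63,0) [heading=0, move]
  -- iteration 3/4 --
  FD 13: (63,0) -> (76,0) [heading=0, move]
  FD 9: (76,0) -> (85,0) [heading=0, move]
  PU: pen up
  FD 16: (85,0) -> (101,0) [heading=0, move]
  -- iteration 4/4 --
  FD 13: (101,0) -> (114,0) [heading=0, move]
  FD 9: (114,0) -> (123,0) [heading=0, move]
  PU: pen up
  FD 16: (123,0) -> (139,0) [heading=0, move]
]
RT 270: heading 0 -> 90
FD 9: (139,0) -> (139,9) [heading=90, move]
Final: pos=(139,9), heading=90, 3 segment(s) drawn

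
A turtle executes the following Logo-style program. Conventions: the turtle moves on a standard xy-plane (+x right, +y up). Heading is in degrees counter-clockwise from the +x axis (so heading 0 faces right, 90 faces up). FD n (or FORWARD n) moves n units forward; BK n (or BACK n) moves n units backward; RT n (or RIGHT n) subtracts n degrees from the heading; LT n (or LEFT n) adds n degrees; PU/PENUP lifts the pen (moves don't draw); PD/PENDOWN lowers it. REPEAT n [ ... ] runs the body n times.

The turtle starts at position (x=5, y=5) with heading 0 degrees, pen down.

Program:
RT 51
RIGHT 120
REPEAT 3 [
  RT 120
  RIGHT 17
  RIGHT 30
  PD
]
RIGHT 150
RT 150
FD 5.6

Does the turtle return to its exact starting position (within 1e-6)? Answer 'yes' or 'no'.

Executing turtle program step by step:
Start: pos=(5,5), heading=0, pen down
RT 51: heading 0 -> 309
RT 120: heading 309 -> 189
REPEAT 3 [
  -- iteration 1/3 --
  RT 120: heading 189 -> 69
  RT 17: heading 69 -> 52
  RT 30: heading 52 -> 22
  PD: pen down
  -- iteration 2/3 --
  RT 120: heading 22 -> 262
  RT 17: heading 262 -> 245
  RT 30: heading 245 -> 215
  PD: pen down
  -- iteration 3/3 --
  RT 120: heading 215 -> 95
  RT 17: heading 95 -> 78
  RT 30: heading 78 -> 48
  PD: pen down
]
RT 150: heading 48 -> 258
RT 150: heading 258 -> 108
FD 5.6: (5,5) -> (3.27,10.326) [heading=108, draw]
Final: pos=(3.27,10.326), heading=108, 1 segment(s) drawn

Start position: (5, 5)
Final position: (3.27, 10.326)
Distance = 5.6; >= 1e-6 -> NOT closed

Answer: no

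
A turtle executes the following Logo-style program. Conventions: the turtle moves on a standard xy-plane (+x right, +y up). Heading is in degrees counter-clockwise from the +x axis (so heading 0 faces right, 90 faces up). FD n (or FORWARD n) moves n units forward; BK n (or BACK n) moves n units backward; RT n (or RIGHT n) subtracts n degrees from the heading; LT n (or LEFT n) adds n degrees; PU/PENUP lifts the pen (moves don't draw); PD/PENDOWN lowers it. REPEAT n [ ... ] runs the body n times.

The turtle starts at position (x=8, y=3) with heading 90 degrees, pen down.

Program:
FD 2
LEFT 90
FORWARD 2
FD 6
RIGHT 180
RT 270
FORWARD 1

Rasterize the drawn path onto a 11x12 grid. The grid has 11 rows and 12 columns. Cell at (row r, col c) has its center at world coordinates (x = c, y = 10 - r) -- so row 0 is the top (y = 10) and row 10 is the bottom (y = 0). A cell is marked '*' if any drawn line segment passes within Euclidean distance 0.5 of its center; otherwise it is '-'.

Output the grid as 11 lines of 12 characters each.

Segment 0: (8,3) -> (8,5)
Segment 1: (8,5) -> (6,5)
Segment 2: (6,5) -> (0,5)
Segment 3: (0,5) -> (-0,6)

Answer: ------------
------------
------------
------------
*-----------
*********---
--------*---
--------*---
------------
------------
------------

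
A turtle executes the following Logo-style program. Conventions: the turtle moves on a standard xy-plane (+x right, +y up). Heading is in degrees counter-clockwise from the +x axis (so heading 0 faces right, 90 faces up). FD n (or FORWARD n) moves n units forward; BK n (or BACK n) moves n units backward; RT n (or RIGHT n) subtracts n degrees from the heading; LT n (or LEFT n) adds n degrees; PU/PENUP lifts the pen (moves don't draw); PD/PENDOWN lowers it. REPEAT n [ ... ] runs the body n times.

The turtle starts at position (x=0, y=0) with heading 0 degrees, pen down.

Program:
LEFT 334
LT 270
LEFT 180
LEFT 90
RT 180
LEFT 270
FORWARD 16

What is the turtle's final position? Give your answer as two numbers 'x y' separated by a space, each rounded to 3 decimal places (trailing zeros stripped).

Executing turtle program step by step:
Start: pos=(0,0), heading=0, pen down
LT 334: heading 0 -> 334
LT 270: heading 334 -> 244
LT 180: heading 244 -> 64
LT 90: heading 64 -> 154
RT 180: heading 154 -> 334
LT 270: heading 334 -> 244
FD 16: (0,0) -> (-7.014,-14.381) [heading=244, draw]
Final: pos=(-7.014,-14.381), heading=244, 1 segment(s) drawn

Answer: -7.014 -14.381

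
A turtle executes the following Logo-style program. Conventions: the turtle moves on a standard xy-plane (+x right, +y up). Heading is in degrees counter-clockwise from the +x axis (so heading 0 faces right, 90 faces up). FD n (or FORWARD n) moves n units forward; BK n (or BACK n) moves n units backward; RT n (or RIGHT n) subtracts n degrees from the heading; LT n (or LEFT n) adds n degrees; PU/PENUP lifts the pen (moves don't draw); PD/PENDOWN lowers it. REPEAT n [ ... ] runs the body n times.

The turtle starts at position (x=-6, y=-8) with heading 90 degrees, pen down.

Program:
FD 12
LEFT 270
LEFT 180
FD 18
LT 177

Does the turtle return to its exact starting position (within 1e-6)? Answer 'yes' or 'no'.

Answer: no

Derivation:
Executing turtle program step by step:
Start: pos=(-6,-8), heading=90, pen down
FD 12: (-6,-8) -> (-6,4) [heading=90, draw]
LT 270: heading 90 -> 0
LT 180: heading 0 -> 180
FD 18: (-6,4) -> (-24,4) [heading=180, draw]
LT 177: heading 180 -> 357
Final: pos=(-24,4), heading=357, 2 segment(s) drawn

Start position: (-6, -8)
Final position: (-24, 4)
Distance = 21.633; >= 1e-6 -> NOT closed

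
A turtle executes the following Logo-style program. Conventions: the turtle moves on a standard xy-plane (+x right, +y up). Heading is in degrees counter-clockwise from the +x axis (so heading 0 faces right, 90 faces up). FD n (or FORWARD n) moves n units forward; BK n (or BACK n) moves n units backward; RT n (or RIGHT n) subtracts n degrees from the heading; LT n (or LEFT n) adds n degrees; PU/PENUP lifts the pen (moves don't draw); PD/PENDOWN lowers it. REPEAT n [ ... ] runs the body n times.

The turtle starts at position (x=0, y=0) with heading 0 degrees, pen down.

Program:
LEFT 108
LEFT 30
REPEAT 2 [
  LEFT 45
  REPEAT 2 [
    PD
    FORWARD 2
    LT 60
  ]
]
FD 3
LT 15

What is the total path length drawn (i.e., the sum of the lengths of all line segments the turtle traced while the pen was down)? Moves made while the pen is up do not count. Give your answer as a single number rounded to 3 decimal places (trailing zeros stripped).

Answer: 11

Derivation:
Executing turtle program step by step:
Start: pos=(0,0), heading=0, pen down
LT 108: heading 0 -> 108
LT 30: heading 108 -> 138
REPEAT 2 [
  -- iteration 1/2 --
  LT 45: heading 138 -> 183
  REPEAT 2 [
    -- iteration 1/2 --
    PD: pen down
    FD 2: (0,0) -> (-1.997,-0.105) [heading=183, draw]
    LT 60: heading 183 -> 243
    -- iteration 2/2 --
    PD: pen down
    FD 2: (-1.997,-0.105) -> (-2.905,-1.887) [heading=243, draw]
    LT 60: heading 243 -> 303
  ]
  -- iteration 2/2 --
  LT 45: heading 303 -> 348
  REPEAT 2 [
    -- iteration 1/2 --
    PD: pen down
    FD 2: (-2.905,-1.887) -> (-0.949,-2.303) [heading=348, draw]
    LT 60: heading 348 -> 48
    -- iteration 2/2 --
    PD: pen down
    FD 2: (-0.949,-2.303) -> (0.389,-0.816) [heading=48, draw]
    LT 60: heading 48 -> 108
  ]
]
FD 3: (0.389,-0.816) -> (-0.538,2.037) [heading=108, draw]
LT 15: heading 108 -> 123
Final: pos=(-0.538,2.037), heading=123, 5 segment(s) drawn

Segment lengths:
  seg 1: (0,0) -> (-1.997,-0.105), length = 2
  seg 2: (-1.997,-0.105) -> (-2.905,-1.887), length = 2
  seg 3: (-2.905,-1.887) -> (-0.949,-2.303), length = 2
  seg 4: (-0.949,-2.303) -> (0.389,-0.816), length = 2
  seg 5: (0.389,-0.816) -> (-0.538,2.037), length = 3
Total = 11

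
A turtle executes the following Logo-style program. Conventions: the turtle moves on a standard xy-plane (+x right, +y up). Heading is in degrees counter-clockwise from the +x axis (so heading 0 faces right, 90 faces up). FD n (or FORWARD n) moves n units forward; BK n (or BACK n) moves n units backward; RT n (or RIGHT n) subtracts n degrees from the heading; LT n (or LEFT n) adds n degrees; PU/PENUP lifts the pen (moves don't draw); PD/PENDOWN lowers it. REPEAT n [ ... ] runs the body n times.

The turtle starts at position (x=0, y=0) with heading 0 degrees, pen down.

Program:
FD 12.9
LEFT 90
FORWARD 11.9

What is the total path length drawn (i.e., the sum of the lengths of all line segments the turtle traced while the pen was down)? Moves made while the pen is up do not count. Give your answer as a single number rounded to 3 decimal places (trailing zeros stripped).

Answer: 24.8

Derivation:
Executing turtle program step by step:
Start: pos=(0,0), heading=0, pen down
FD 12.9: (0,0) -> (12.9,0) [heading=0, draw]
LT 90: heading 0 -> 90
FD 11.9: (12.9,0) -> (12.9,11.9) [heading=90, draw]
Final: pos=(12.9,11.9), heading=90, 2 segment(s) drawn

Segment lengths:
  seg 1: (0,0) -> (12.9,0), length = 12.9
  seg 2: (12.9,0) -> (12.9,11.9), length = 11.9
Total = 24.8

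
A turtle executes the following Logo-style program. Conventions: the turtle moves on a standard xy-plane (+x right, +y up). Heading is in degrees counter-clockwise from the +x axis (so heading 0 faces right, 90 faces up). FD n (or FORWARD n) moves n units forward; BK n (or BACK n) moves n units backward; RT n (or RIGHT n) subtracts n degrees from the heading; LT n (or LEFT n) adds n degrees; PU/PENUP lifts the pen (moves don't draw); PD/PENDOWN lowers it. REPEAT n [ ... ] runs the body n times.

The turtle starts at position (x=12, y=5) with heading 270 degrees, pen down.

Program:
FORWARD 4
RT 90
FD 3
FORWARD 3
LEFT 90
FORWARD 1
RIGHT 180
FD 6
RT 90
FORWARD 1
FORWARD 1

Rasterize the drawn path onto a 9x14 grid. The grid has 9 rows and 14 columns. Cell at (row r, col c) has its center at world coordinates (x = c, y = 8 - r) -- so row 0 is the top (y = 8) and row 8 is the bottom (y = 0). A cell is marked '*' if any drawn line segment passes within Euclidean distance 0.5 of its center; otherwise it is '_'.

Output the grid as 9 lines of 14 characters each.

Answer: ______________
______________
______***_____
______*_____*_
______*_____*_
______*_____*_
______*_____*_
______*******_
______*_______

Derivation:
Segment 0: (12,5) -> (12,1)
Segment 1: (12,1) -> (9,1)
Segment 2: (9,1) -> (6,1)
Segment 3: (6,1) -> (6,0)
Segment 4: (6,0) -> (6,6)
Segment 5: (6,6) -> (7,6)
Segment 6: (7,6) -> (8,6)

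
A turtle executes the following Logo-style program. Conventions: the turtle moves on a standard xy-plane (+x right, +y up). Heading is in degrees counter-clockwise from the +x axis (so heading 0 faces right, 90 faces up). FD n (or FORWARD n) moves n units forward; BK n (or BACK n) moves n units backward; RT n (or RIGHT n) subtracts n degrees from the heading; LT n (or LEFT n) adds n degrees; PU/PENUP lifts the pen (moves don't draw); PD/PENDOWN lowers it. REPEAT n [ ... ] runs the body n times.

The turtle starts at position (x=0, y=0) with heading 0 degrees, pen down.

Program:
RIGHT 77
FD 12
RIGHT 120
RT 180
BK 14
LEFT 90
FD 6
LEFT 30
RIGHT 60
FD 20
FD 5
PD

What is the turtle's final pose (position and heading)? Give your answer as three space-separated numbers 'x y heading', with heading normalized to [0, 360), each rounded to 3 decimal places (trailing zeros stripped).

Executing turtle program step by step:
Start: pos=(0,0), heading=0, pen down
RT 77: heading 0 -> 283
FD 12: (0,0) -> (2.699,-11.692) [heading=283, draw]
RT 120: heading 283 -> 163
RT 180: heading 163 -> 343
BK 14: (2.699,-11.692) -> (-10.689,-7.599) [heading=343, draw]
LT 90: heading 343 -> 73
FD 6: (-10.689,-7.599) -> (-8.935,-1.861) [heading=73, draw]
LT 30: heading 73 -> 103
RT 60: heading 103 -> 43
FD 20: (-8.935,-1.861) -> (5.692,11.779) [heading=43, draw]
FD 5: (5.692,11.779) -> (9.349,15.189) [heading=43, draw]
PD: pen down
Final: pos=(9.349,15.189), heading=43, 5 segment(s) drawn

Answer: 9.349 15.189 43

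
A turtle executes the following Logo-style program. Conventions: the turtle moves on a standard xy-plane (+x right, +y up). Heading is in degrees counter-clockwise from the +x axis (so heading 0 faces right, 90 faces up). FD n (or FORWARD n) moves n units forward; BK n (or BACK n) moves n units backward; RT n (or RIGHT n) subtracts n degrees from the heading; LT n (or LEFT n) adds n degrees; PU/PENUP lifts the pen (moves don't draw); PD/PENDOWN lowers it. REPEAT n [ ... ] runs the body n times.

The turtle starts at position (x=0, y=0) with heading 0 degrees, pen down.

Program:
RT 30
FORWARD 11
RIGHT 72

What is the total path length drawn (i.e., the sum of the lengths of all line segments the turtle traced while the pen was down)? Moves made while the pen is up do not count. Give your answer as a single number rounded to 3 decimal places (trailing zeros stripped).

Answer: 11

Derivation:
Executing turtle program step by step:
Start: pos=(0,0), heading=0, pen down
RT 30: heading 0 -> 330
FD 11: (0,0) -> (9.526,-5.5) [heading=330, draw]
RT 72: heading 330 -> 258
Final: pos=(9.526,-5.5), heading=258, 1 segment(s) drawn

Segment lengths:
  seg 1: (0,0) -> (9.526,-5.5), length = 11
Total = 11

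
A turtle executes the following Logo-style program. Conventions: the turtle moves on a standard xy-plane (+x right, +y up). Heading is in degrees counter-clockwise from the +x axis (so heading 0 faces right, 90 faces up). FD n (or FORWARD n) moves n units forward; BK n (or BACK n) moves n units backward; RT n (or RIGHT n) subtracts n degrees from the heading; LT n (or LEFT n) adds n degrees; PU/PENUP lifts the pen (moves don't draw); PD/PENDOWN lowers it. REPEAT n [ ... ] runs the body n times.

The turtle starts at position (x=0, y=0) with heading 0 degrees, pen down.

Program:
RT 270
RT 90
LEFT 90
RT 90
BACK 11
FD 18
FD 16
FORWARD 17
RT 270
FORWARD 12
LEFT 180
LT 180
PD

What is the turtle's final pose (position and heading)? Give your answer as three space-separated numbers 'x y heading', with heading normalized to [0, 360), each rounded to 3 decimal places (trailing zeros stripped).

Executing turtle program step by step:
Start: pos=(0,0), heading=0, pen down
RT 270: heading 0 -> 90
RT 90: heading 90 -> 0
LT 90: heading 0 -> 90
RT 90: heading 90 -> 0
BK 11: (0,0) -> (-11,0) [heading=0, draw]
FD 18: (-11,0) -> (7,0) [heading=0, draw]
FD 16: (7,0) -> (23,0) [heading=0, draw]
FD 17: (23,0) -> (40,0) [heading=0, draw]
RT 270: heading 0 -> 90
FD 12: (40,0) -> (40,12) [heading=90, draw]
LT 180: heading 90 -> 270
LT 180: heading 270 -> 90
PD: pen down
Final: pos=(40,12), heading=90, 5 segment(s) drawn

Answer: 40 12 90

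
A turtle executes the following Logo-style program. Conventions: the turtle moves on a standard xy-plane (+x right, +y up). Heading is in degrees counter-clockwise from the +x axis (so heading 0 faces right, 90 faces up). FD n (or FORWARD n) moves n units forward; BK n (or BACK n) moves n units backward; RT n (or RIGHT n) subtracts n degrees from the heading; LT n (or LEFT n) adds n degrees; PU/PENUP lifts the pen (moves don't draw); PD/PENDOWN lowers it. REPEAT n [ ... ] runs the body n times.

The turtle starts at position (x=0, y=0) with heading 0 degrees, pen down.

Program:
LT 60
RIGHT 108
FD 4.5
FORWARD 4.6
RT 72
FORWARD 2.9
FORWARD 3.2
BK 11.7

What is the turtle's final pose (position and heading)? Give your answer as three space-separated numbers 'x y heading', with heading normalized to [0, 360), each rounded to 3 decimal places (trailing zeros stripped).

Executing turtle program step by step:
Start: pos=(0,0), heading=0, pen down
LT 60: heading 0 -> 60
RT 108: heading 60 -> 312
FD 4.5: (0,0) -> (3.011,-3.344) [heading=312, draw]
FD 4.6: (3.011,-3.344) -> (6.089,-6.763) [heading=312, draw]
RT 72: heading 312 -> 240
FD 2.9: (6.089,-6.763) -> (4.639,-9.274) [heading=240, draw]
FD 3.2: (4.639,-9.274) -> (3.039,-12.045) [heading=240, draw]
BK 11.7: (3.039,-12.045) -> (8.889,-1.913) [heading=240, draw]
Final: pos=(8.889,-1.913), heading=240, 5 segment(s) drawn

Answer: 8.889 -1.913 240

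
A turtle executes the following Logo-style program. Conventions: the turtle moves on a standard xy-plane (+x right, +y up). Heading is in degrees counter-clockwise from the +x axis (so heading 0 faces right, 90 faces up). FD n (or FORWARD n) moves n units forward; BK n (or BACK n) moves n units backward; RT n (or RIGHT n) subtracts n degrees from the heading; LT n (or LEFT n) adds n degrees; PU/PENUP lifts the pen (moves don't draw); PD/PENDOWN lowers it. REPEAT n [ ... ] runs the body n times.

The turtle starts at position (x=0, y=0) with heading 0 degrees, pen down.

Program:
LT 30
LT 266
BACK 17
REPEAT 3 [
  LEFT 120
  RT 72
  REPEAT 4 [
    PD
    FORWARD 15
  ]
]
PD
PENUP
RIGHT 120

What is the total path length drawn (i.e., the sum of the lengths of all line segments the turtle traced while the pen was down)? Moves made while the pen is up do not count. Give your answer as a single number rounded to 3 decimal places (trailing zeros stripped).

Answer: 197

Derivation:
Executing turtle program step by step:
Start: pos=(0,0), heading=0, pen down
LT 30: heading 0 -> 30
LT 266: heading 30 -> 296
BK 17: (0,0) -> (-7.452,15.279) [heading=296, draw]
REPEAT 3 [
  -- iteration 1/3 --
  LT 120: heading 296 -> 56
  RT 72: heading 56 -> 344
  REPEAT 4 [
    -- iteration 1/4 --
    PD: pen down
    FD 15: (-7.452,15.279) -> (6.967,11.145) [heading=344, draw]
    -- iteration 2/4 --
    PD: pen down
    FD 15: (6.967,11.145) -> (21.386,7.01) [heading=344, draw]
    -- iteration 3/4 --
    PD: pen down
    FD 15: (21.386,7.01) -> (35.804,2.876) [heading=344, draw]
    -- iteration 4/4 --
    PD: pen down
    FD 15: (35.804,2.876) -> (50.223,-1.259) [heading=344, draw]
  ]
  -- iteration 2/3 --
  LT 120: heading 344 -> 104
  RT 72: heading 104 -> 32
  REPEAT 4 [
    -- iteration 1/4 --
    PD: pen down
    FD 15: (50.223,-1.259) -> (62.944,6.69) [heading=32, draw]
    -- iteration 2/4 --
    PD: pen down
    FD 15: (62.944,6.69) -> (75.665,14.639) [heading=32, draw]
    -- iteration 3/4 --
    PD: pen down
    FD 15: (75.665,14.639) -> (88.386,22.588) [heading=32, draw]
    -- iteration 4/4 --
    PD: pen down
    FD 15: (88.386,22.588) -> (101.106,30.536) [heading=32, draw]
  ]
  -- iteration 3/3 --
  LT 120: heading 32 -> 152
  RT 72: heading 152 -> 80
  REPEAT 4 [
    -- iteration 1/4 --
    PD: pen down
    FD 15: (101.106,30.536) -> (103.711,45.309) [heading=80, draw]
    -- iteration 2/4 --
    PD: pen down
    FD 15: (103.711,45.309) -> (106.316,60.081) [heading=80, draw]
    -- iteration 3/4 --
    PD: pen down
    FD 15: (106.316,60.081) -> (108.92,74.853) [heading=80, draw]
    -- iteration 4/4 --
    PD: pen down
    FD 15: (108.92,74.853) -> (111.525,89.625) [heading=80, draw]
  ]
]
PD: pen down
PU: pen up
RT 120: heading 80 -> 320
Final: pos=(111.525,89.625), heading=320, 13 segment(s) drawn

Segment lengths:
  seg 1: (0,0) -> (-7.452,15.279), length = 17
  seg 2: (-7.452,15.279) -> (6.967,11.145), length = 15
  seg 3: (6.967,11.145) -> (21.386,7.01), length = 15
  seg 4: (21.386,7.01) -> (35.804,2.876), length = 15
  seg 5: (35.804,2.876) -> (50.223,-1.259), length = 15
  seg 6: (50.223,-1.259) -> (62.944,6.69), length = 15
  seg 7: (62.944,6.69) -> (75.665,14.639), length = 15
  seg 8: (75.665,14.639) -> (88.386,22.588), length = 15
  seg 9: (88.386,22.588) -> (101.106,30.536), length = 15
  seg 10: (101.106,30.536) -> (103.711,45.309), length = 15
  seg 11: (103.711,45.309) -> (106.316,60.081), length = 15
  seg 12: (106.316,60.081) -> (108.92,74.853), length = 15
  seg 13: (108.92,74.853) -> (111.525,89.625), length = 15
Total = 197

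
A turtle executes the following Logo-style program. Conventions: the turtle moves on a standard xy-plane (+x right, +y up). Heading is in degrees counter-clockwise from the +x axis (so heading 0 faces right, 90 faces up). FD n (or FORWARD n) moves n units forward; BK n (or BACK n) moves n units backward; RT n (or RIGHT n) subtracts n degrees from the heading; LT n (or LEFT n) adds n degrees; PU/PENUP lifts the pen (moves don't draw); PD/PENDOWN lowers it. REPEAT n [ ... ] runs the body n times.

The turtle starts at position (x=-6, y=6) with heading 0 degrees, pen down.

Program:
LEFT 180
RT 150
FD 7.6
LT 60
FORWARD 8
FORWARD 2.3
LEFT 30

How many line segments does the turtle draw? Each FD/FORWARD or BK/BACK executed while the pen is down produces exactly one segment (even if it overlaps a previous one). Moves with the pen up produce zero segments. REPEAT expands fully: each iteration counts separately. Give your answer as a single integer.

Answer: 3

Derivation:
Executing turtle program step by step:
Start: pos=(-6,6), heading=0, pen down
LT 180: heading 0 -> 180
RT 150: heading 180 -> 30
FD 7.6: (-6,6) -> (0.582,9.8) [heading=30, draw]
LT 60: heading 30 -> 90
FD 8: (0.582,9.8) -> (0.582,17.8) [heading=90, draw]
FD 2.3: (0.582,17.8) -> (0.582,20.1) [heading=90, draw]
LT 30: heading 90 -> 120
Final: pos=(0.582,20.1), heading=120, 3 segment(s) drawn
Segments drawn: 3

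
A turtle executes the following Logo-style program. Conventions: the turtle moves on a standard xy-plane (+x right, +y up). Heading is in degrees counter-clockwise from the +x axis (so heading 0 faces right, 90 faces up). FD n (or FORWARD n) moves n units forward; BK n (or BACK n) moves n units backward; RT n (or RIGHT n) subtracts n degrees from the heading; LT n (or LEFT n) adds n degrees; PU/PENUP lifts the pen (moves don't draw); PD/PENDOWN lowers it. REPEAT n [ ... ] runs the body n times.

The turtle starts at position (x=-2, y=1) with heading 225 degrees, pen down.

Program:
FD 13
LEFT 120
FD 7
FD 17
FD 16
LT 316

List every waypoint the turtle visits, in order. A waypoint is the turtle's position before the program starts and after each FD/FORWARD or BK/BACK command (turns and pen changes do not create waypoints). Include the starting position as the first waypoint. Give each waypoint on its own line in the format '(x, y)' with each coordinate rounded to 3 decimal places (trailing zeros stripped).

Answer: (-2, 1)
(-11.192, -8.192)
(-4.431, -10.004)
(11.99, -14.404)
(27.445, -18.545)

Derivation:
Executing turtle program step by step:
Start: pos=(-2,1), heading=225, pen down
FD 13: (-2,1) -> (-11.192,-8.192) [heading=225, draw]
LT 120: heading 225 -> 345
FD 7: (-11.192,-8.192) -> (-4.431,-10.004) [heading=345, draw]
FD 17: (-4.431,-10.004) -> (11.99,-14.404) [heading=345, draw]
FD 16: (11.99,-14.404) -> (27.445,-18.545) [heading=345, draw]
LT 316: heading 345 -> 301
Final: pos=(27.445,-18.545), heading=301, 4 segment(s) drawn
Waypoints (5 total):
(-2, 1)
(-11.192, -8.192)
(-4.431, -10.004)
(11.99, -14.404)
(27.445, -18.545)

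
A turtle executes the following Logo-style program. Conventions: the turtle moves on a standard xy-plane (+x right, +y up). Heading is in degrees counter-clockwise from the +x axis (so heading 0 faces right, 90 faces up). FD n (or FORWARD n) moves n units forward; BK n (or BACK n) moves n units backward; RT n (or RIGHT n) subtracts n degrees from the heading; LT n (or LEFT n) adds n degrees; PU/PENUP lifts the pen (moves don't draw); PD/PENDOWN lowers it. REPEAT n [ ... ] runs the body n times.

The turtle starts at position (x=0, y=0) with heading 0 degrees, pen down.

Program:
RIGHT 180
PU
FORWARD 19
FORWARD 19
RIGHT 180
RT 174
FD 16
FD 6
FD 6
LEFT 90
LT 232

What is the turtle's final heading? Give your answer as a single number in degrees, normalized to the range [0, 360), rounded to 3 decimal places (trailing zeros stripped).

Answer: 148

Derivation:
Executing turtle program step by step:
Start: pos=(0,0), heading=0, pen down
RT 180: heading 0 -> 180
PU: pen up
FD 19: (0,0) -> (-19,0) [heading=180, move]
FD 19: (-19,0) -> (-38,0) [heading=180, move]
RT 180: heading 180 -> 0
RT 174: heading 0 -> 186
FD 16: (-38,0) -> (-53.912,-1.672) [heading=186, move]
FD 6: (-53.912,-1.672) -> (-59.879,-2.3) [heading=186, move]
FD 6: (-59.879,-2.3) -> (-65.847,-2.927) [heading=186, move]
LT 90: heading 186 -> 276
LT 232: heading 276 -> 148
Final: pos=(-65.847,-2.927), heading=148, 0 segment(s) drawn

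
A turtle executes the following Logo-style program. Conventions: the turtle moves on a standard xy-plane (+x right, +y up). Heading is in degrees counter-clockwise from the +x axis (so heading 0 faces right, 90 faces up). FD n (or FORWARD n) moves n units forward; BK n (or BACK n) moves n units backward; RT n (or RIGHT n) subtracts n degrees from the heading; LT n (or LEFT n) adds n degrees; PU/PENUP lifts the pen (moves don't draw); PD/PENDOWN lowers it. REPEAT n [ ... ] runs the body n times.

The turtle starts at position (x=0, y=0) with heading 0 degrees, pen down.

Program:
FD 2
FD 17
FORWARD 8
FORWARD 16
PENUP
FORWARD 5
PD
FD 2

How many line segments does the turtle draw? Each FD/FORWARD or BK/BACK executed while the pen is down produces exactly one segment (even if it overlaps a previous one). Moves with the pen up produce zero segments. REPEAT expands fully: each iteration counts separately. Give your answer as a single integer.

Executing turtle program step by step:
Start: pos=(0,0), heading=0, pen down
FD 2: (0,0) -> (2,0) [heading=0, draw]
FD 17: (2,0) -> (19,0) [heading=0, draw]
FD 8: (19,0) -> (27,0) [heading=0, draw]
FD 16: (27,0) -> (43,0) [heading=0, draw]
PU: pen up
FD 5: (43,0) -> (48,0) [heading=0, move]
PD: pen down
FD 2: (48,0) -> (50,0) [heading=0, draw]
Final: pos=(50,0), heading=0, 5 segment(s) drawn
Segments drawn: 5

Answer: 5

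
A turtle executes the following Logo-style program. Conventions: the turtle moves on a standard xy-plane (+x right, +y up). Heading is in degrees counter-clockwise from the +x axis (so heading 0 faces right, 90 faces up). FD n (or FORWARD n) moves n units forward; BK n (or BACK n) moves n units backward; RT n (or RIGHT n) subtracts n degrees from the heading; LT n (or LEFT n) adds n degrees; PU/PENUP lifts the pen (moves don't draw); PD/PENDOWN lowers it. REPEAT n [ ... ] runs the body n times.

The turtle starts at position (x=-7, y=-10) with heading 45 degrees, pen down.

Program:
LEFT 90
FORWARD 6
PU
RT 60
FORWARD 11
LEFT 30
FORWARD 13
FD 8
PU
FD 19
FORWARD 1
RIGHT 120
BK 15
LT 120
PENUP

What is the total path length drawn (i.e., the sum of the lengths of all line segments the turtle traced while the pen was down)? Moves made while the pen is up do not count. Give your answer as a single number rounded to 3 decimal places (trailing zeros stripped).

Executing turtle program step by step:
Start: pos=(-7,-10), heading=45, pen down
LT 90: heading 45 -> 135
FD 6: (-7,-10) -> (-11.243,-5.757) [heading=135, draw]
PU: pen up
RT 60: heading 135 -> 75
FD 11: (-11.243,-5.757) -> (-8.396,4.868) [heading=75, move]
LT 30: heading 75 -> 105
FD 13: (-8.396,4.868) -> (-11.76,17.425) [heading=105, move]
FD 8: (-11.76,17.425) -> (-13.831,25.152) [heading=105, move]
PU: pen up
FD 19: (-13.831,25.152) -> (-18.748,43.505) [heading=105, move]
FD 1: (-18.748,43.505) -> (-19.007,44.471) [heading=105, move]
RT 120: heading 105 -> 345
BK 15: (-19.007,44.471) -> (-33.496,48.353) [heading=345, move]
LT 120: heading 345 -> 105
PU: pen up
Final: pos=(-33.496,48.353), heading=105, 1 segment(s) drawn

Segment lengths:
  seg 1: (-7,-10) -> (-11.243,-5.757), length = 6
Total = 6

Answer: 6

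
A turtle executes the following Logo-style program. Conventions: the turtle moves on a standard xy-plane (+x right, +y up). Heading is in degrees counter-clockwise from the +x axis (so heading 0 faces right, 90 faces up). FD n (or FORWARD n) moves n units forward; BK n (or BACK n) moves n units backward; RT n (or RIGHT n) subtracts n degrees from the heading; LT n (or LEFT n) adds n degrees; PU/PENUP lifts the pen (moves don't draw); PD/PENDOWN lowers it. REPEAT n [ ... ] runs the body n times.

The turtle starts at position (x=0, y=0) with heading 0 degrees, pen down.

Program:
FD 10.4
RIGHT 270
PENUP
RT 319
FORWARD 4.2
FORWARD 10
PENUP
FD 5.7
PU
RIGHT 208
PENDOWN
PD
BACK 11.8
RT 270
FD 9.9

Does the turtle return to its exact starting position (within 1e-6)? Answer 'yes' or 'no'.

Executing turtle program step by step:
Start: pos=(0,0), heading=0, pen down
FD 10.4: (0,0) -> (10.4,0) [heading=0, draw]
RT 270: heading 0 -> 90
PU: pen up
RT 319: heading 90 -> 131
FD 4.2: (10.4,0) -> (7.645,3.17) [heading=131, move]
FD 10: (7.645,3.17) -> (1.084,10.717) [heading=131, move]
PU: pen up
FD 5.7: (1.084,10.717) -> (-2.656,15.019) [heading=131, move]
PU: pen up
RT 208: heading 131 -> 283
PD: pen down
PD: pen down
BK 11.8: (-2.656,15.019) -> (-5.31,26.516) [heading=283, draw]
RT 270: heading 283 -> 13
FD 9.9: (-5.31,26.516) -> (4.336,28.743) [heading=13, draw]
Final: pos=(4.336,28.743), heading=13, 3 segment(s) drawn

Start position: (0, 0)
Final position: (4.336, 28.743)
Distance = 29.069; >= 1e-6 -> NOT closed

Answer: no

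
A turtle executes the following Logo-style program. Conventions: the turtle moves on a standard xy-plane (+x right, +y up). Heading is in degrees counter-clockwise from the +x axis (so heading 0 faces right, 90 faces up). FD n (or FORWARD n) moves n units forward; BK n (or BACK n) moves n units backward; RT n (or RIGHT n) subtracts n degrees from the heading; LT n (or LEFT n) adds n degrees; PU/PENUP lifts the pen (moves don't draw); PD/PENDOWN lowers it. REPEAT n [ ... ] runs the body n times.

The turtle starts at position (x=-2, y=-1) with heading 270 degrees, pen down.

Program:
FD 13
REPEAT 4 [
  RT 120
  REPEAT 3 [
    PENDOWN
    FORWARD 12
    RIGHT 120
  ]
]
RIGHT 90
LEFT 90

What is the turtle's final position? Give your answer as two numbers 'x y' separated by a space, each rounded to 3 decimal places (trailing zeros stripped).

Executing turtle program step by step:
Start: pos=(-2,-1), heading=270, pen down
FD 13: (-2,-1) -> (-2,-14) [heading=270, draw]
REPEAT 4 [
  -- iteration 1/4 --
  RT 120: heading 270 -> 150
  REPEAT 3 [
    -- iteration 1/3 --
    PD: pen down
    FD 12: (-2,-14) -> (-12.392,-8) [heading=150, draw]
    RT 120: heading 150 -> 30
    -- iteration 2/3 --
    PD: pen down
    FD 12: (-12.392,-8) -> (-2,-2) [heading=30, draw]
    RT 120: heading 30 -> 270
    -- iteration 3/3 --
    PD: pen down
    FD 12: (-2,-2) -> (-2,-14) [heading=270, draw]
    RT 120: heading 270 -> 150
  ]
  -- iteration 2/4 --
  RT 120: heading 150 -> 30
  REPEAT 3 [
    -- iteration 1/3 --
    PD: pen down
    FD 12: (-2,-14) -> (8.392,-8) [heading=30, draw]
    RT 120: heading 30 -> 270
    -- iteration 2/3 --
    PD: pen down
    FD 12: (8.392,-8) -> (8.392,-20) [heading=270, draw]
    RT 120: heading 270 -> 150
    -- iteration 3/3 --
    PD: pen down
    FD 12: (8.392,-20) -> (-2,-14) [heading=150, draw]
    RT 120: heading 150 -> 30
  ]
  -- iteration 3/4 --
  RT 120: heading 30 -> 270
  REPEAT 3 [
    -- iteration 1/3 --
    PD: pen down
    FD 12: (-2,-14) -> (-2,-26) [heading=270, draw]
    RT 120: heading 270 -> 150
    -- iteration 2/3 --
    PD: pen down
    FD 12: (-2,-26) -> (-12.392,-20) [heading=150, draw]
    RT 120: heading 150 -> 30
    -- iteration 3/3 --
    PD: pen down
    FD 12: (-12.392,-20) -> (-2,-14) [heading=30, draw]
    RT 120: heading 30 -> 270
  ]
  -- iteration 4/4 --
  RT 120: heading 270 -> 150
  REPEAT 3 [
    -- iteration 1/3 --
    PD: pen down
    FD 12: (-2,-14) -> (-12.392,-8) [heading=150, draw]
    RT 120: heading 150 -> 30
    -- iteration 2/3 --
    PD: pen down
    FD 12: (-12.392,-8) -> (-2,-2) [heading=30, draw]
    RT 120: heading 30 -> 270
    -- iteration 3/3 --
    PD: pen down
    FD 12: (-2,-2) -> (-2,-14) [heading=270, draw]
    RT 120: heading 270 -> 150
  ]
]
RT 90: heading 150 -> 60
LT 90: heading 60 -> 150
Final: pos=(-2,-14), heading=150, 13 segment(s) drawn

Answer: -2 -14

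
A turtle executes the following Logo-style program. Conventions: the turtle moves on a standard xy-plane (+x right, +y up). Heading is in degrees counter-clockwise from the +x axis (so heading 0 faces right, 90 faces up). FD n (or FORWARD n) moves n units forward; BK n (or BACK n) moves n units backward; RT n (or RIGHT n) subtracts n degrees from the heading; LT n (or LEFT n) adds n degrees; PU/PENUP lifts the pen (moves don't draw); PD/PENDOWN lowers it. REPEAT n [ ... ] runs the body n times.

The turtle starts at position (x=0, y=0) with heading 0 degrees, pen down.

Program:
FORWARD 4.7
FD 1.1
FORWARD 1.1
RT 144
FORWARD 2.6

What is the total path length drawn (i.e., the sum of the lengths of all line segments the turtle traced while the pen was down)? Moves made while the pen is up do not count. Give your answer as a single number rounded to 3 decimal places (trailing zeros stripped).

Answer: 9.5

Derivation:
Executing turtle program step by step:
Start: pos=(0,0), heading=0, pen down
FD 4.7: (0,0) -> (4.7,0) [heading=0, draw]
FD 1.1: (4.7,0) -> (5.8,0) [heading=0, draw]
FD 1.1: (5.8,0) -> (6.9,0) [heading=0, draw]
RT 144: heading 0 -> 216
FD 2.6: (6.9,0) -> (4.797,-1.528) [heading=216, draw]
Final: pos=(4.797,-1.528), heading=216, 4 segment(s) drawn

Segment lengths:
  seg 1: (0,0) -> (4.7,0), length = 4.7
  seg 2: (4.7,0) -> (5.8,0), length = 1.1
  seg 3: (5.8,0) -> (6.9,0), length = 1.1
  seg 4: (6.9,0) -> (4.797,-1.528), length = 2.6
Total = 9.5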